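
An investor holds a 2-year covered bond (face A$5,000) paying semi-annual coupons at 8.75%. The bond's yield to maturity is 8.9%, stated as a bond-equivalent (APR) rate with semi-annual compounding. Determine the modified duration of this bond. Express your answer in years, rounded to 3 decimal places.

1.798 years

Periodic yield y = 0.0445. First find Macaulay duration:
  t   CF        PV=CF/(1+0.0445)^t    t·PV
  1       218.75       209.4303       209.4303
  2       218.75       200.5078       401.0155
  3       218.75       191.9653       575.8959
  4     5,218.75     4,384.6276    17,538.5105
  Σ                  4,986.5310    18,724.8522
P = 4,986.5310; Macaulay duration = 18,724.8522 / 4,986.5310 = 3.75509 half-year periods = 1.87754 years.
Modified duration = D_Mac / (1 + y) = 1.87754 / 1.0445 = 1.79755 years.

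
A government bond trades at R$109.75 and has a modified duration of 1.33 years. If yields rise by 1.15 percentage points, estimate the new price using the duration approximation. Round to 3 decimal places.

R$108.071

Duration approximation: ΔP/P ≈ -D_mod · Δy = -1.33 × (+0.0115) = -0.015295.
New price ≈ 109.75 × (1 - 0.015295) = 108.07137375.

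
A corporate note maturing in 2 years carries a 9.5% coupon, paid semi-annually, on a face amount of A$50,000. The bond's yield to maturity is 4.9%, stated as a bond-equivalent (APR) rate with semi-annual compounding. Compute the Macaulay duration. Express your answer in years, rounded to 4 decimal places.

Periodic yield y = 0.0245. Discount each cash flow and weight by its period:
  t   CF        PV=CF/(1+0.0245)^t    t·PV
  1     2,375.00     2,318.2040     2,318.2040
  2     2,375.00     2,262.7662     4,525.5325
  3     2,375.00     2,208.6542     6,625.9626
  4    52,375.00    47,541.8618   190,167.4471
  Σ                 54,331.4862   203,637.1462
Price P = Σ PV = 54,331.4862.
Macaulay duration = Σ(t·PV) / P = 203,637.1462 / 54,331.4862 = 3.74805 half-year periods.
In years: 3.74805 / 2 = 1.87403 years.

1.8740 years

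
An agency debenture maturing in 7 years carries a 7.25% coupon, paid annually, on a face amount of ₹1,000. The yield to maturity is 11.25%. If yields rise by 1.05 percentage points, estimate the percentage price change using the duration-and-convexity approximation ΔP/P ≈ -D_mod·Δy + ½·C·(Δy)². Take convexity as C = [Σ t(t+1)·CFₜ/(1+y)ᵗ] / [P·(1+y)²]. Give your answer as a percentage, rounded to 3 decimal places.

-5.077%

With y = 0.1125:
  t   CF        PV=CF/(1+0.1125)^t    t·PV        t(t+1)·PV
  1        72.50        65.1685        65.1685         130.3371
  2        72.50        58.5785       117.1569         351.4708
  3        72.50        52.6548       157.9644         631.8576
  4        72.50        47.3302       189.3206         946.6031
  5        72.50        42.5440       212.7198       1,276.3188
  6        72.50        38.2418       229.4506       1,606.1540
  7     1,072.50       508.5073     3,559.5509      28,476.4069
  Σ                    813.0249     4,531.3317      33,419.1482
P = 813.0249; D_Mac = 5.57342 yrs; D_mod = 5.00982 yrs; C = 33.21173.
Duration effect: -5.00982 × (+0.0105) = -0.052603
Convexity effect: 0.5 × 33.21173 × (0.0105)² = +0.0018308
ΔP/P ≈ -0.052603 + 0.0018308 = -0.050772 = -5.0772%.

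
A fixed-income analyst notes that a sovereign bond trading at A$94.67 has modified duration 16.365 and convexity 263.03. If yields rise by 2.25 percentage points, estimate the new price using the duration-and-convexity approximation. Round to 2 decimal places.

Duration effect: -D_mod·Δy = -16.365 × (+0.0225) = -0.3682125
Convexity effect: ½·C·(Δy)² = 0.5 × 263.03 × (0.0225)² = +0.06657946875
ΔP/P ≈ -0.3682125 + 0.06657946875 = -0.30163303125
New price ≈ 94.67 × (1 - 0.30163303125) = 66.1144009315625.

A$66.11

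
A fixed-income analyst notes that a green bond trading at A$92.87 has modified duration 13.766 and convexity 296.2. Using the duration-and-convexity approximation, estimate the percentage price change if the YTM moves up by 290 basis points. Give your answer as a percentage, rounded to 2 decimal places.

Duration effect: -D_mod·Δy = -13.766 × (+0.029) = -0.399214
Convexity effect: ½·C·(Δy)² = 0.5 × 296.2 × (0.029)² = +0.1245521
ΔP/P ≈ -0.399214 + 0.1245521 = -0.2746619
= -27.46619%.

-27.47%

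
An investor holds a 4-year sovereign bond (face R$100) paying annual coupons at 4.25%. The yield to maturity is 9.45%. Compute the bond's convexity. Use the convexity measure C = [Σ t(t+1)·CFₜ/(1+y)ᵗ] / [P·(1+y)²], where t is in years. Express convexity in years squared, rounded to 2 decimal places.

15.24

With y = 0.0945:
  t   CF        PV=CF/(1+0.0945)^t    t·PV        t(t+1)·PV
  1         4.25         3.8831         3.8831           7.7661
  2         4.25         3.5478         7.0956          21.2867
  3         4.25         3.2415         9.7244          38.8976
  4       104.25        72.6462       290.5849       1,452.9243
  Σ                     83.3185       311.2879       1,520.8748
P = 83.3185.
Convexity = Σ t(t+1)·PV / [P·(1+y)²] = 1,520.8748 / (83.3185 × 1.197930) = 15.23773.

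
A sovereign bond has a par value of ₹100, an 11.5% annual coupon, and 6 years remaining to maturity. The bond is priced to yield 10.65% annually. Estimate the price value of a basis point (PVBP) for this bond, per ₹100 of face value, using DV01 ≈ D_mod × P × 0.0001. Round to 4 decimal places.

₹0.0438

Periodic yield y = 0.1065.
  t   CF        PV=CF/(1+0.1065)^t    t·PV
  1        11.50        10.3931        10.3931
  2        11.50         9.3928        18.7856
  3        11.50         8.4887        25.4662
  4        11.50         7.6717        30.6868
  5        11.50         6.9333        34.6666
  6       111.50        60.7528       364.5168
  Σ                    103.6325       484.5152
P = 103.6325; D_Mac = 4.67532 yrs; D_mod = 4.22532 yrs.
DV01 ≈ 4.22532 × 103.6325 × 0.0001 = 0.043788.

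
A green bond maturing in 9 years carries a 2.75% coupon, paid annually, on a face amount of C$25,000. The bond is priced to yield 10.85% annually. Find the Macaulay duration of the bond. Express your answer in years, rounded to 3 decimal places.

Periodic yield y = 0.1085. Discount each cash flow and weight by its year:
  t   CF        PV=CF/(1+0.1085)^t    t·PV
  1       687.50       620.2075       620.2075
  2       687.50       559.5016     1,119.0031
  3       687.50       504.7375     1,514.2126
  4       687.50       455.3338     1,821.3353
  5       687.50       410.7657     2,053.8287
  6       687.50       370.5600     2,223.3599
  7       687.50       334.2896     2,340.0270
  8       687.50       301.5693     2,412.5544
  9    25,687.50    10,164.8404    91,483.5632
  Σ                 13,721.8054   105,588.0917
Price P = Σ PV = 13,721.8054.
Macaulay duration = Σ(t·PV) / P = 105,588.0917 / 13,721.8054 = 7.69491 years.

7.695 years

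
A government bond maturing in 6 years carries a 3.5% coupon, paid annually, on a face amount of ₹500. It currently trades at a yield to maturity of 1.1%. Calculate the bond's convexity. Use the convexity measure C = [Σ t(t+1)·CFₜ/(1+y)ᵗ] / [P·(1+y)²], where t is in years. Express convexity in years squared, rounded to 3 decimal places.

36.994

With y = 0.011:
  t   CF        PV=CF/(1+0.011)^t    t·PV        t(t+1)·PV
  1        17.50        17.3096        17.3096          34.6192
  2        17.50        17.1213        34.2425         102.7276
  3        17.50        16.9350        50.8049         203.2197
  4        17.50        16.7507        67.0029         335.0144
  5        17.50        16.5685        82.8423         497.0539
  6       517.50       484.6223     2,907.7340      20,354.1378
  Σ                    569.3073     3,159.9362      21,526.7726
P = 569.3073.
Convexity = Σ t(t+1)·PV / [P·(1+y)²] = 21,526.7726 / (569.3073 × 1.022121) = 36.99388.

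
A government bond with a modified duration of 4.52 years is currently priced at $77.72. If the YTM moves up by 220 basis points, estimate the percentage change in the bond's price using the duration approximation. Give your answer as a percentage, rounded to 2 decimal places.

-9.94%

Duration approximation: ΔP/P ≈ -D_mod · Δy = -4.52 × (+0.022) = -0.099440.
As a percentage: -9.9440%.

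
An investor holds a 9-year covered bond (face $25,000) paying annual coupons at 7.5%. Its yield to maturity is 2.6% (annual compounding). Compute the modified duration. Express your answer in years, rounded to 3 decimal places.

Periodic yield y = 0.026. First find Macaulay duration:
  t   CF        PV=CF/(1+0.026)^t    t·PV
  1     1,875.00     1,827.4854     1,827.4854
  2     1,875.00     1,781.1748     3,562.3497
  3     1,875.00     1,736.0379     5,208.1136
  4     1,875.00     1,692.0447     6,768.1788
  5     1,875.00     1,649.1664     8,245.8318
  6     1,875.00     1,607.3746     9,644.2477
  7     1,875.00     1,566.6419    10,966.4935
  8     1,875.00     1,526.9415    12,215.5316
  9    26,875.00    21,331.5408   191,983.8671
  Σ                 34,718.4079   250,422.0992
P = 34,718.4079; Macaulay duration = 250,422.0992 / 34,718.4079 = 7.21295 years.
Modified duration = D_Mac / (1 + y) = 7.21295 / 1.026 = 7.03016 years.

7.030 years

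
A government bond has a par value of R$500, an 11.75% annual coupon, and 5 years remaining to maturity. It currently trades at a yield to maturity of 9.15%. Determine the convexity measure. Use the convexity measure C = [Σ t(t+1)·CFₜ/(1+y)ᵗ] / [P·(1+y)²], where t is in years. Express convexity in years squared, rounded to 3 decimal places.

With y = 0.0915:
  t   CF        PV=CF/(1+0.0915)^t    t·PV        t(t+1)·PV
  1        58.75        53.8250        53.8250         107.6500
  2        58.75        49.3129        98.6258         295.8773
  3        58.75        45.1790       135.5370         542.1480
  4        58.75        41.3917       165.5667         827.8333
  5       558.75       360.6607     1,803.3036      10,819.8214
  Σ                    550.3693     2,256.8580      12,593.3301
P = 550.3693.
Convexity = Σ t(t+1)·PV / [P·(1+y)²] = 12,593.3301 / (550.3693 × 1.191372) = 19.20609.

19.206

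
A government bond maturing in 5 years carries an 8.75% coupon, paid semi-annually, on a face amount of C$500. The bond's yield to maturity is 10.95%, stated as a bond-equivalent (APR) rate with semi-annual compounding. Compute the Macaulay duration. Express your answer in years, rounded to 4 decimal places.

4.1111 years

Periodic yield y = 0.05475. Discount each cash flow and weight by its period:
  t   CF        PV=CF/(1+0.05475)^t    t·PV
  1       21.875        20.7395        20.7395
  2       21.875        19.6630        39.3259
  3       21.875        18.6423        55.9269
  4       21.875        17.6746        70.6985
  5       21.875        16.7572        83.7858
  6       21.875        15.8873        95.3240
  7       21.875        15.0626       105.4385
  8       21.875        14.2808       114.2462
  9       21.875        13.5395       121.8554
  10     521.875       306.2465     3,062.4651
  Σ                    458.4933     3,769.8058
Price P = Σ PV = 458.4933.
Macaulay duration = Σ(t·PV) / P = 3,769.8058 / 458.4933 = 8.22216 half-year periods.
In years: 8.22216 / 2 = 4.11108 years.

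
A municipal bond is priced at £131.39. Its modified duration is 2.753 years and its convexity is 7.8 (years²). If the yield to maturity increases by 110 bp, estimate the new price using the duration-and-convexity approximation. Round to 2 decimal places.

£127.47

Duration effect: -D_mod·Δy = -2.753 × (+0.011) = -0.030283
Convexity effect: ½·C·(Δy)² = 0.5 × 7.8 × (0.011)² = +0.0004719
ΔP/P ≈ -0.030283 + 0.0004719 = -0.0298111
New price ≈ 131.39 × (1 - 0.0298111) = 127.473119571.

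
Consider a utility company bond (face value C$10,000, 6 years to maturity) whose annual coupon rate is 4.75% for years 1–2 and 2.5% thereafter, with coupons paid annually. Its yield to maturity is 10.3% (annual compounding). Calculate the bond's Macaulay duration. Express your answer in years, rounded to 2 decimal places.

5.32 years

Periodic yield y = 0.103. Discount each cash flow and weight by its year:
  t   CF        PV=CF/(1+0.103)^t    t·PV
  1       475.00       430.6437       430.6437
  2       475.00       390.4295       780.8589
  3       250.00       186.3003       558.9008
  4       250.00       168.9032       675.6129
  5       250.00       153.1308       765.6538
  6    10,250.00     5,692.0773    34,152.4639
  Σ                  7,021.4847    37,364.1341
Price P = Σ PV = 7,021.4847.
Macaulay duration = Σ(t·PV) / P = 37,364.1341 / 7,021.4847 = 5.32140 years.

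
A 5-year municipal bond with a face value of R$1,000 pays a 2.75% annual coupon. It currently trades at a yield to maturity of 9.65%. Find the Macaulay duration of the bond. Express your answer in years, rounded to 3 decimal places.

4.688 years

Periodic yield y = 0.0965. Discount each cash flow and weight by its year:
  t   CF        PV=CF/(1+0.0965)^t    t·PV
  1        27.50        25.0798        25.0798
  2        27.50        22.8726        45.7452
  3        27.50        20.8596        62.5789
  4        27.50        19.0238        76.0954
  5     1,027.50       648.2442     3,241.2211
  Σ                    736.0801     3,450.7203
Price P = Σ PV = 736.0801.
Macaulay duration = Σ(t·PV) / P = 3,450.7203 / 736.0801 = 4.68797 years.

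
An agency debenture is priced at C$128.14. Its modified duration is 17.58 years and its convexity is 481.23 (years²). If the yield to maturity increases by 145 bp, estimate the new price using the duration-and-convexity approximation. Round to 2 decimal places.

Duration effect: -D_mod·Δy = -17.58 × (+0.0145) = -0.254910
Convexity effect: ½·C·(Δy)² = 0.5 × 481.23 × (0.0145)² = +0.05058930375
ΔP/P ≈ -0.254910 + 0.05058930375 = -0.20432069625
New price ≈ 128.14 × (1 - 0.20432069625) = 101.958345982525.

C$101.96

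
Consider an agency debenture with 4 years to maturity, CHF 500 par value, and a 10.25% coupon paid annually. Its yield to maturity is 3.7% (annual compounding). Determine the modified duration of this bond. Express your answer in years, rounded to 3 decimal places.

3.407 years

Periodic yield y = 0.037. First find Macaulay duration:
  t   CF        PV=CF/(1+0.037)^t    t·PV
  1        51.25        49.4214        49.4214
  2        51.25        47.6581        95.3161
  3        51.25        45.9576       137.8729
  4       551.25       476.6873     1,906.7492
  Σ                    619.7244     2,189.3596
P = 619.7244; Macaulay duration = 2,189.3596 / 619.7244 = 3.53280 years.
Modified duration = D_Mac / (1 + y) = 3.53280 / 1.037 = 3.40675 years.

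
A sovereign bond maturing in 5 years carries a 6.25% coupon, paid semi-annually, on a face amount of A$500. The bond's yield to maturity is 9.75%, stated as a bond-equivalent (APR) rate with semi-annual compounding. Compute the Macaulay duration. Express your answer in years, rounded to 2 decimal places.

Periodic yield y = 0.04875. Discount each cash flow and weight by its period:
  t   CF        PV=CF/(1+0.04875)^t    t·PV
  1       15.625        14.8987        14.8987
  2       15.625        14.2061        28.4123
  3       15.625        13.5458        40.6373
  4       15.625        12.9161        51.6645
  5       15.625        12.3157        61.5786
  6       15.625        11.7432        70.4595
  7       15.625        11.1974        78.3816
  8       15.625        10.6769        85.4150
  9       15.625        10.1806        91.6252
  10     515.625       320.3423     3,203.4225
  Σ                    432.0228     3,726.4953
Price P = Σ PV = 432.0228.
Macaulay duration = Σ(t·PV) / P = 3,726.4953 / 432.0228 = 8.62569 half-year periods.
In years: 8.62569 / 2 = 4.31285 years.

4.31 years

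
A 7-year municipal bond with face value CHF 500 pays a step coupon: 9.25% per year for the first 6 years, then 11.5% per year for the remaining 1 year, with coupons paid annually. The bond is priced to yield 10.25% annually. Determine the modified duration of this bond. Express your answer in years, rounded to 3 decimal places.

4.924 years

Periodic yield y = 0.1025. First find Macaulay duration:
  t   CF        PV=CF/(1+0.1025)^t    t·PV
  1        46.25        41.9501        41.9501
  2        46.25        38.0500        76.1000
  3        46.25        34.5125       103.5374
  4        46.25        31.3038       125.2153
  5        46.25        28.3935       141.9674
  6        46.25        25.7537       154.5224
  7       557.50       281.5754     1,971.0277
  Σ                    481.5390     2,614.3203
P = 481.5390; Macaulay duration = 2,614.3203 / 481.5390 = 5.42909 years.
Modified duration = D_Mac / (1 + y) = 5.42909 / 1.1025 = 4.92435 years.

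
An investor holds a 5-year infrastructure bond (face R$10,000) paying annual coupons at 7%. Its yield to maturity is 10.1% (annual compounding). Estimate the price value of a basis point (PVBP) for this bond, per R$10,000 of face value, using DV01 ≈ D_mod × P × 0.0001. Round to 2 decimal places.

Periodic yield y = 0.101.
  t   CF        PV=CF/(1+0.101)^t    t·PV
  1       700.00       635.7856       635.7856
  2       700.00       577.4620     1,154.9240
  3       700.00       524.4886     1,573.4659
  4       700.00       476.3748     1,905.4991
  5    10,700.00     6,613.7410    33,068.7049
  Σ                  8,827.8520    38,338.3796
P = 8,827.8520; D_Mac = 4.34289 yrs; D_mod = 3.94449 yrs.
DV01 ≈ 3.94449 × 8,827.8520 × 0.0001 = 3.482142.

R$3.48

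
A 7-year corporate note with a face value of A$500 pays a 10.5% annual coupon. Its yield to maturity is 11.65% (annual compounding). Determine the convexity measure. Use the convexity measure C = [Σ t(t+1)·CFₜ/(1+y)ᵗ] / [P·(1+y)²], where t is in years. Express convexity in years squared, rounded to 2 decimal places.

With y = 0.1165:
  t   CF        PV=CF/(1+0.1165)^t    t·PV        t(t+1)·PV
  1        52.50        47.0219        47.0219          94.0439
  2        52.50        42.1155        84.2310         252.6929
  3        52.50        37.7210       113.1630         452.6519
  4        52.50        33.7850       135.1401         675.7007
  5        52.50        30.2598       151.2989         907.7932
  6        52.50        27.1023       162.6141       1,138.2987
  7       552.50       255.4590     1,788.2129      14,305.7034
  Σ                    473.4646     2,481.6819      17,826.8848
P = 473.4646.
Convexity = Σ t(t+1)·PV / [P·(1+y)²] = 17,826.8848 / (473.4646 × 1.246572) = 30.20442.

30.20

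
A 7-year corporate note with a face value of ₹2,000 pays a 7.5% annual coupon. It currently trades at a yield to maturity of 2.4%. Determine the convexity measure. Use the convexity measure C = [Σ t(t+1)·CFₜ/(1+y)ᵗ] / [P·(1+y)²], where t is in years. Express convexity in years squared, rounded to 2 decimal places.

With y = 0.024:
  t   CF        PV=CF/(1+0.024)^t    t·PV        t(t+1)·PV
  1       150.00       146.4844       146.4844         292.9688
  2       150.00       143.0511       286.1023         858.3069
  3       150.00       139.6984       419.0952       1,676.3806
  4       150.00       136.4242       545.6968       2,728.4841
  5       150.00       133.2268       666.1338       3,996.8029
  6       150.00       130.1043       780.6256       5,464.3789
  7     2,150.00     1,821.1208    12,747.8459     101,982.7668
  Σ                  2,650.1100    15,591.9839     117,000.0891
P = 2,650.1100.
Convexity = Σ t(t+1)·PV / [P·(1+y)²] = 117,000.0891 / (2,650.1100 × 1.048576) = 42.10391.

42.10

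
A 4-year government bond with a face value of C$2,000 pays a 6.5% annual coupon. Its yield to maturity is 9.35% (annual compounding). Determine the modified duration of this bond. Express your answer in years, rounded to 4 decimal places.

Periodic yield y = 0.0935. First find Macaulay duration:
  t   CF        PV=CF/(1+0.0935)^t    t·PV
  1       130.00       118.8843       118.8843
  2       130.00       108.7191       217.4382
  3       130.00        99.4230       298.2691
  4     2,130.00     1,489.7193     5,958.8773
  Σ                  1,816.7458     6,593.4689
P = 1,816.7458; Macaulay duration = 6,593.4689 / 1,816.7458 = 3.62927 years.
Modified duration = D_Mac / (1 + y) = 3.62927 / 1.0935 = 3.31895 years.

3.3190 years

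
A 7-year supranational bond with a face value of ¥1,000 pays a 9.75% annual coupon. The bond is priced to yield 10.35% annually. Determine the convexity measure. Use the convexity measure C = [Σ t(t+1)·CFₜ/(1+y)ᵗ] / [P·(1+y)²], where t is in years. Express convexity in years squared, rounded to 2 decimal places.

With y = 0.1035:
  t   CF        PV=CF/(1+0.1035)^t    t·PV        t(t+1)·PV
  1        97.50        88.3552        88.3552         176.7105
  2        97.50        80.0682       160.1364         480.4091
  3        97.50        72.5584       217.6752         870.7006
  4        97.50        65.7530       263.0118       1,315.0591
  5        97.50        59.5858       297.9291       1,787.5746
  6        97.50        53.9971       323.9827       2,267.8790
  7     1,097.50       550.8054     3,855.6376      30,845.1008
  Σ                    971.1231     5,206.7280      37,743.4336
P = 971.1231.
Convexity = Σ t(t+1)·PV / [P·(1+y)²] = 37,743.4336 / (971.1231 × 1.217712) = 31.91703.

31.92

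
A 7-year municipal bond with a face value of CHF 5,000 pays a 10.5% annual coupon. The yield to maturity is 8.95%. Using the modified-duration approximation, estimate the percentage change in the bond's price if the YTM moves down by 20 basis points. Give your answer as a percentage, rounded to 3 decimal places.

Periodic yield y = 0.0895. Modified duration first:
  t   CF        PV=CF/(1+0.0895)^t    t·PV
  1       525.00       481.8724       481.8724
  2       525.00       442.2877       884.5753
  3       525.00       405.9547     1,217.8642
  4       525.00       372.6064     1,490.4258
  5       525.00       341.9977     1,709.9883
  6       525.00       313.9033     1,883.4199
  7     5,525.00     3,032.0869    21,224.6081
  Σ                  5,390.7091    28,892.7540
P = 5,390.7091; D_Mac = 5.35973 yrs; D_mod = 5.35973/(1+0.0895) = 4.91944 yrs.
ΔP/P ≈ -D_mod · Δy = -4.91944 × (-0.002) = +0.009839 = +0.9839%.

+0.984%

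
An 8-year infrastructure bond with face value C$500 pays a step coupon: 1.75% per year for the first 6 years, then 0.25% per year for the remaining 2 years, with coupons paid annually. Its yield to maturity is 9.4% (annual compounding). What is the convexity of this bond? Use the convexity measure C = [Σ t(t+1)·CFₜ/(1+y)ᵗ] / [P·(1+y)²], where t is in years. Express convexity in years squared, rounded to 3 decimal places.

With y = 0.094:
  t   CF        PV=CF/(1+0.094)^t    t·PV        t(t+1)·PV
  1         8.75         7.9982         7.9982          15.9963
  2         8.75         7.3109        14.6219          43.8657
  3         8.75         6.6828        20.0483          80.1932
  4         8.75         6.1086        24.4342         122.1712
  5         8.75         5.5837        27.9185         167.5108
  6         8.75         5.1039        30.6235         214.3648
  7         1.25         0.6665         4.6654          37.3230
  8       501.25       244.2957     1,954.3655      17,589.2899
  Σ                    283.7502     2,084.6755      18,270.7148
P = 283.7502.
Convexity = Σ t(t+1)·PV / [P·(1+y)²] = 18,270.7148 / (283.7502 × 1.196836) = 53.80030.

53.800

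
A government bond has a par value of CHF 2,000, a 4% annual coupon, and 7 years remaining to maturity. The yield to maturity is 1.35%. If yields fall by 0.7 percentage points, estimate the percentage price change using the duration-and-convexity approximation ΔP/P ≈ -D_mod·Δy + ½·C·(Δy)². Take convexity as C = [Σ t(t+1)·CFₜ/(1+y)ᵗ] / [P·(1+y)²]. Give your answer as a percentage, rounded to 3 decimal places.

With y = 0.0135:
  t   CF        PV=CF/(1+0.0135)^t    t·PV        t(t+1)·PV
  1        80.00        78.9344        78.9344         157.8688
  2        80.00        77.8830       155.7659         467.2978
  3        80.00        76.8456       230.5367         922.1466
  4        80.00        75.8220       303.2878       1,516.4391
  5        80.00        74.8120       374.0600       2,244.3598
  6        80.00        73.8155       442.8929       3,100.2503
  7     2,080.00     1,893.6385    13,255.4692     106,043.7533
  Σ                  2,351.7508    14,840.9468     114,452.1157
P = 2,351.7508; D_Mac = 6.31060 yrs; D_mod = 6.22654 yrs; C = 47.37891.
Duration effect: -6.22654 × (-0.007) = +0.043586
Convexity effect: 0.5 × 47.37891 × (-0.007)² = +0.0011608
ΔP/P ≈ +0.043586 + 0.0011608 = +0.044747 = +4.4747%.

+4.475%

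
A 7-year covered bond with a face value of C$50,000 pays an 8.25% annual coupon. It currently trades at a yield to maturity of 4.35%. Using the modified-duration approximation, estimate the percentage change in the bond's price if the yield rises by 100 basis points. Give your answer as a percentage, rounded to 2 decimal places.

-5.50%

Periodic yield y = 0.0435. Modified duration first:
  t   CF        PV=CF/(1+0.0435)^t    t·PV
  1     4,125.00     3,953.0426     3,953.0426
  2     4,125.00     3,788.2536     7,576.5072
  3     4,125.00     3,630.3341    10,891.0022
  4     4,125.00     3,478.9977    13,915.9907
  5     4,125.00     3,333.9700    16,669.8499
  6     4,125.00     3,194.9880    19,169.9281
  7    54,125.00    40,174.5236   281,221.6652
  Σ                 61,554.1096   353,397.9861
P = 61,554.1096; D_Mac = 5.74126 yrs; D_mod = 5.74126/(1+0.0435) = 5.50192 yrs.
ΔP/P ≈ -D_mod · Δy = -5.50192 × (+0.01) = -0.055019 = -5.5019%.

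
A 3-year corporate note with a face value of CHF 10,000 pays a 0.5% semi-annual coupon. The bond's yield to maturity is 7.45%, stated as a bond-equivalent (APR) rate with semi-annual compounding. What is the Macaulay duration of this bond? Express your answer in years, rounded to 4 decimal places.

Periodic yield y = 0.03725. Discount each cash flow and weight by its period:
  t   CF        PV=CF/(1+0.03725)^t    t·PV
  1        25.00        24.1022        24.1022
  2        25.00        23.2366        46.4733
  3        25.00        22.4021        67.2064
  4        25.00        21.5976        86.3905
  5        25.00        20.8220       104.1101
  6    10,025.00     8,049.7746    48,298.6476
  Σ                  8,161.9352    48,626.9302
Price P = Σ PV = 8,161.9352.
Macaulay duration = Σ(t·PV) / P = 48,626.9302 / 8,161.9352 = 5.95777 half-year periods.
In years: 5.95777 / 2 = 2.97888 years.

2.9789 years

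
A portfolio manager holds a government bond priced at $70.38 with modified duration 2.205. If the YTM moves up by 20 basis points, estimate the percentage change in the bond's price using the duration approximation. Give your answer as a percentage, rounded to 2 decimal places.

-0.44%

Duration approximation: ΔP/P ≈ -D_mod · Δy = -2.205 × (+0.002) = -0.004410.
As a percentage: -0.4410%.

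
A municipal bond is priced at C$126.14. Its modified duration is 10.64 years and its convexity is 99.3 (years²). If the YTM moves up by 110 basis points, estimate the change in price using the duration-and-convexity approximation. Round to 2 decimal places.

-C$14.01

Duration effect: -D_mod·Δy = -10.64 × (+0.011) = -0.117040
Convexity effect: ½·C·(Δy)² = 0.5 × 99.3 × (0.011)² = +0.00600765
ΔP/P ≈ -0.117040 + 0.00600765 = -0.11103235
ΔP ≈ 126.14 × (-0.11103235) = -14.005620629.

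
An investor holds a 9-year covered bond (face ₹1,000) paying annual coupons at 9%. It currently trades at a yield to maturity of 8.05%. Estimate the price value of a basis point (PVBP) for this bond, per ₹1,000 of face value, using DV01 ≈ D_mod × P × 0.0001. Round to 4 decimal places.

₹0.6480

Periodic yield y = 0.0805.
  t   CF        PV=CF/(1+0.0805)^t    t·PV
  1        90.00        83.2948        83.2948
  2        90.00        77.0891       154.1782
  3        90.00        71.3458       214.0373
  4        90.00        66.0303       264.1213
  5        90.00        61.1109       305.5545
  6        90.00        56.5580       339.3479
  7        90.00        52.3443       366.4099
  8        90.00        48.4445       387.5559
  9     1,090.00       543.0047     4,887.0419
  Σ                  1,059.2222     7,001.5416
P = 1,059.2222; D_Mac = 6.61008 yrs; D_mod = 6.11761 yrs.
DV01 ≈ 6.11761 × 1,059.2222 × 0.0001 = 0.647991.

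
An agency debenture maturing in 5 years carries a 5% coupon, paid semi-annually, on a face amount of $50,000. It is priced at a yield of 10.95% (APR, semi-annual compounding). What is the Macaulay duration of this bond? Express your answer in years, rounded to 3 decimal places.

Periodic yield y = 0.05475. Discount each cash flow and weight by its period:
  t   CF        PV=CF/(1+0.05475)^t    t·PV
  1     1,250.00     1,185.1150     1,185.1150
  2     1,250.00     1,123.5980     2,247.1959
  3     1,250.00     1,065.2742     3,195.8226
  4     1,250.00     1,009.9779     4,039.9117
  5     1,250.00       957.5519     4,787.7597
  6     1,250.00       907.8473     5,447.0838
  7     1,250.00       860.7227     6,025.0591
  8     1,250.00       816.0443     6,528.3545
  9     1,250.00       773.6851     6,963.1655
  10   51,250.00    30,074.5079   300,745.0785
  Σ                 38,774.3242   341,164.5464
Price P = Σ PV = 38,774.3242.
Macaulay duration = Σ(t·PV) / P = 341,164.5464 / 38,774.3242 = 8.79872 half-year periods.
In years: 8.79872 / 2 = 4.39936 years.

4.399 years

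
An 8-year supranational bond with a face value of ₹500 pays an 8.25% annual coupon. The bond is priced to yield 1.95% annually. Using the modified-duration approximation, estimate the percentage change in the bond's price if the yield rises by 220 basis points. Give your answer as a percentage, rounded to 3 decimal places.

Periodic yield y = 0.0195. Modified duration first:
  t   CF        PV=CF/(1+0.0195)^t    t·PV
  1        41.25        40.4610        40.4610
  2        41.25        39.6871        79.3742
  3        41.25        38.9280       116.7840
  4        41.25        38.1834       152.7338
  5        41.25        37.4531       187.2655
  6        41.25        36.7367       220.4204
  7        41.25        36.0341       252.2385
  8       541.25       463.7672     3,710.1379
  Σ                    731.2507     4,759.4154
P = 731.2507; D_Mac = 6.50860 yrs; D_mod = 6.50860/(1+0.0195) = 6.38411 yrs.
ΔP/P ≈ -D_mod · Δy = -6.38411 × (+0.022) = -0.140450 = -14.0450%.

-14.045%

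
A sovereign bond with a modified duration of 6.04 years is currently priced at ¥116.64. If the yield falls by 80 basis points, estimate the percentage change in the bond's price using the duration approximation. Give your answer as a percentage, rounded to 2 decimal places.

Duration approximation: ΔP/P ≈ -D_mod · Δy = -6.04 × (-0.008) = +0.048320.
As a percentage: +4.8320%.

+4.83%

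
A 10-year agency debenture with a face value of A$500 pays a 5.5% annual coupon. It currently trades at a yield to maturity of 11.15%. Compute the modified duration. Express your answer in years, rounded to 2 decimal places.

Periodic yield y = 0.1115. First find Macaulay duration:
  t   CF        PV=CF/(1+0.1115)^t    t·PV
  1        27.50        24.7413        24.7413
  2        27.50        22.2594        44.5188
  3        27.50        20.0265        60.0794
  4        27.50        18.0175        72.0700
  5        27.50        16.2101        81.0504
  6        27.50        14.5840        87.5038
  7        27.50        13.1210        91.8469
  8        27.50        11.8048        94.4380
  9        27.50        10.6206        95.5851
  10      527.50       183.2854     1,832.8537
  Σ                    334.6705     2,484.6876
P = 334.6705; Macaulay duration = 2,484.6876 / 334.6705 = 7.42428 years.
Modified duration = D_Mac / (1 + y) = 7.42428 / 1.1115 = 6.67952 years.

6.68 years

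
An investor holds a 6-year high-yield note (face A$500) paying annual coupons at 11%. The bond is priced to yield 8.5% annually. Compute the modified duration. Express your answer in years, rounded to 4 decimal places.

Periodic yield y = 0.085. First find Macaulay duration:
  t   CF        PV=CF/(1+0.085)^t    t·PV
  1        55.00        50.6912        50.6912
  2        55.00        46.7200        93.4401
  3        55.00        43.0599       129.1798
  4        55.00        39.6866       158.7463
  5        55.00        36.5775       182.8875
  6       555.00       340.1845     2,041.1072
  Σ                    556.9198     2,656.0521
P = 556.9198; Macaulay duration = 2,656.0521 / 556.9198 = 4.76918 years.
Modified duration = D_Mac / (1 + y) = 4.76918 / 1.085 = 4.39556 years.

4.3956 years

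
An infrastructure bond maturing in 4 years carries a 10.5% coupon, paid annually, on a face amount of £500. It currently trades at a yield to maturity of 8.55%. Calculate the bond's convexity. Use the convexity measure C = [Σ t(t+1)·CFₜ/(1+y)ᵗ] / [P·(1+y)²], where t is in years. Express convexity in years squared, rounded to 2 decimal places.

14.07

With y = 0.0855:
  t   CF        PV=CF/(1+0.0855)^t    t·PV        t(t+1)·PV
  1        52.50        48.3648        48.3648          96.7296
  2        52.50        44.5553        89.1107         267.3320
  3        52.50        41.0459       123.1377         492.5508
  4       552.50       397.9358     1,591.7431       7,958.7153
  Σ                    531.9018     1,852.3562       8,815.3277
P = 531.9018.
Convexity = Σ t(t+1)·PV / [P·(1+y)²] = 8,815.3277 / (531.9018 × 1.178310) = 14.06525.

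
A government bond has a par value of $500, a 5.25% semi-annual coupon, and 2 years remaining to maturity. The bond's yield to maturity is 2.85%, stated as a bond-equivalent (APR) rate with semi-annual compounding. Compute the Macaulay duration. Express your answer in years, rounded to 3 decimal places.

1.926 years

Periodic yield y = 0.01425. Discount each cash flow and weight by its period:
  t   CF        PV=CF/(1+0.01425)^t    t·PV
  1       13.125        12.9406        12.9406
  2       13.125        12.7588        25.5176
  3       13.125        12.5795        37.7386
  4      513.125       484.8899     1,939.5595
  Σ                    523.1688     2,015.7562
Price P = Σ PV = 523.1688.
Macaulay duration = Σ(t·PV) / P = 2,015.7562 / 523.1688 = 3.85298 half-year periods.
In years: 3.85298 / 2 = 1.92649 years.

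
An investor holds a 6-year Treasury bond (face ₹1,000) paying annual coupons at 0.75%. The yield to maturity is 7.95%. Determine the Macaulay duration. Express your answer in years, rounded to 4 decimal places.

Periodic yield y = 0.0795. Discount each cash flow and weight by its year:
  t   CF        PV=CF/(1+0.0795)^t    t·PV
  1         7.50         6.9477         6.9477
  2         7.50         6.4360        12.8720
  3         7.50         5.9620        17.8861
  4         7.50         5.5229        22.0918
  5         7.50         5.1162        25.5810
  6     1,007.50       636.6624     3,819.9742
  Σ                    666.6472     3,905.3527
Price P = Σ PV = 666.6472.
Macaulay duration = Σ(t·PV) / P = 3,905.3527 / 666.6472 = 5.85820 years.

5.8582 years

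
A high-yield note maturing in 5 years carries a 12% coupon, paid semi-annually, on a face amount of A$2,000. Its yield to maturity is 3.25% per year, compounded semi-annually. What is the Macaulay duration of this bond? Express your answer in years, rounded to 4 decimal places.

Periodic yield y = 0.01625. Discount each cash flow and weight by its period:
  t   CF        PV=CF/(1+0.01625)^t    t·PV
  1       120.00       118.0812       118.0812
  2       120.00       116.1930       232.3861
  3       120.00       114.3351       343.0053
  4       120.00       112.5069       450.0274
  5       120.00       110.7079       553.5393
  6       120.00       108.9376       653.6257
  7       120.00       107.1957       750.3699
  8       120.00       105.4816       843.8529
  9       120.00       103.7949       934.1545
  10    2,120.00     1,804.3894    18,043.8943
  Σ                  2,801.6234    22,922.9367
Price P = Σ PV = 2,801.6234.
Macaulay duration = Σ(t·PV) / P = 22,922.9367 / 2,801.6234 = 8.18202 half-year periods.
In years: 8.18202 / 2 = 4.09101 years.

4.0910 years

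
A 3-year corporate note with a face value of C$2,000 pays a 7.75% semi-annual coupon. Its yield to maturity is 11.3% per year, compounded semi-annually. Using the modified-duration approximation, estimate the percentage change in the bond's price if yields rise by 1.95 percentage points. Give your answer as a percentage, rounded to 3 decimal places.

-5.018%

Periodic yield y = 0.0565. Modified duration first:
  t   CF        PV=CF/(1+0.0565)^t    t·PV
  1        77.50        73.3554        73.3554
  2        77.50        69.4325       138.8650
  3        77.50        65.7193       197.1580
  4        77.50        62.2048       248.8191
  5        77.50        58.8782       294.3908
  6     2,077.50     1,493.9086     8,963.4515
  Σ                  1,823.4988     9,916.0398
P = 1,823.4988; D_Mac = 5.43792 half-year periods = 2.71896 yrs; D_mod = 2.71896/(1+0.0565) = 2.57355 yrs.
ΔP/P ≈ -D_mod · Δy = -2.57355 × (+0.0195) = -0.050184 = -5.0184%.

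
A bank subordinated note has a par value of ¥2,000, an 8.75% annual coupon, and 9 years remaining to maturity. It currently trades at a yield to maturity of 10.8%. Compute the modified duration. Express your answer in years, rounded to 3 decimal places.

Periodic yield y = 0.108. First find Macaulay duration:
  t   CF        PV=CF/(1+0.108)^t    t·PV
  1       175.00       157.9422       157.9422
  2       175.00       142.5471       285.0943
  3       175.00       128.6527       385.9580
  4       175.00       116.1125       464.4500
  5       175.00       104.7947       523.9734
  6       175.00        94.5800       567.4802
  7       175.00        85.3610       597.5273
  8       175.00        77.0407       616.3252
  9     2,175.00       864.1744     7,777.5700
  Σ                  1,771.2054    11,376.3207
P = 1,771.2054; Macaulay duration = 11,376.3207 / 1,771.2054 = 6.42293 years.
Modified duration = D_Mac / (1 + y) = 6.42293 / 1.108 = 5.79686 years.

5.797 years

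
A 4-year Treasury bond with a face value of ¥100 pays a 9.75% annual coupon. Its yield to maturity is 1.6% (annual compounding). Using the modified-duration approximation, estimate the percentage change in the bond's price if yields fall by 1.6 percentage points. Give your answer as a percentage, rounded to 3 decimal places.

Periodic yield y = 0.016. Modified duration first:
  t   CF        PV=CF/(1+0.016)^t    t·PV
  1         9.75         9.5965         9.5965
  2         9.75         9.4453        18.8907
  3         9.75         9.2966        27.8898
  4       109.75       102.9982       411.9929
  Σ                    131.3366       468.3697
P = 131.3366; D_Mac = 3.56618 yrs; D_mod = 3.56618/(1+0.016) = 3.51002 yrs.
ΔP/P ≈ -D_mod · Δy = -3.51002 × (-0.016) = +0.056160 = +5.6160%.

+5.616%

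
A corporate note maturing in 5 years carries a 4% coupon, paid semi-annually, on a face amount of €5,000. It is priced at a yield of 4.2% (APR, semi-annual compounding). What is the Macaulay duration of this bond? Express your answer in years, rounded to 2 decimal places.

Periodic yield y = 0.021. Discount each cash flow and weight by its period:
  t   CF        PV=CF/(1+0.021)^t    t·PV
  1       100.00        97.9432        97.9432
  2       100.00        95.9287       191.8574
  3       100.00        93.9556       281.8669
  4       100.00        92.0231       368.0925
  5       100.00        90.1304       450.6520
  6       100.00        88.2766       529.6595
  7       100.00        86.4609       605.2264
  8       100.00        84.6826       677.4606
  9       100.00        82.9408       746.4674
  10    5,100.00     4,142.9792    41,429.7922
  Σ                  4,955.3212    45,379.0181
Price P = Σ PV = 4,955.3212.
Macaulay duration = Σ(t·PV) / P = 45,379.0181 / 4,955.3212 = 9.15763 half-year periods.
In years: 9.15763 / 2 = 4.57882 years.

4.58 years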